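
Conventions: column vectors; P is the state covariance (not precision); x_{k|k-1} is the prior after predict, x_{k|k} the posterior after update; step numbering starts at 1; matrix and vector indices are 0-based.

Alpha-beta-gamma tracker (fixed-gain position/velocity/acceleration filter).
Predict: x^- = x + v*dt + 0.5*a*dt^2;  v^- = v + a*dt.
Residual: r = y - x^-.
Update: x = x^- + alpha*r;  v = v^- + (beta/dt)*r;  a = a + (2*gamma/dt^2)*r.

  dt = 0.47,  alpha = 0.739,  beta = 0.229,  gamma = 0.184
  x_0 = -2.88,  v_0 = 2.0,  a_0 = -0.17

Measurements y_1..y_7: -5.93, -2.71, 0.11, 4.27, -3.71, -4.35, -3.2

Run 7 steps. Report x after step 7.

x_post = -3.2689

step 1: x_pred=-1.9588  r=-3.9712  x^+=-4.8935  v^+=-0.0148  a^+=-6.7857
step 2: x_pred=-5.6500  r=2.9400  x^+=-3.4773  v^+=-1.7717  a^+=-1.8880
step 3: x_pred=-4.5185  r=4.6285  x^+=-1.0980  v^+=-0.4038  a^+=5.8227
step 4: x_pred=-0.6447  r=4.9147  x^+=2.9873  v^+=4.7275  a^+=14.0102
step 5: x_pred=6.7566  r=-10.4666  x^+=-0.9782  v^+=6.2126  a^+=-3.4262
step 6: x_pred=1.5633  r=-5.9133  x^+=-2.8066  v^+=1.7211  a^+=-13.2772
step 7: x_pred=-3.4642  r=0.2642  x^+=-3.2689  v^+=-4.3904  a^+=-12.8371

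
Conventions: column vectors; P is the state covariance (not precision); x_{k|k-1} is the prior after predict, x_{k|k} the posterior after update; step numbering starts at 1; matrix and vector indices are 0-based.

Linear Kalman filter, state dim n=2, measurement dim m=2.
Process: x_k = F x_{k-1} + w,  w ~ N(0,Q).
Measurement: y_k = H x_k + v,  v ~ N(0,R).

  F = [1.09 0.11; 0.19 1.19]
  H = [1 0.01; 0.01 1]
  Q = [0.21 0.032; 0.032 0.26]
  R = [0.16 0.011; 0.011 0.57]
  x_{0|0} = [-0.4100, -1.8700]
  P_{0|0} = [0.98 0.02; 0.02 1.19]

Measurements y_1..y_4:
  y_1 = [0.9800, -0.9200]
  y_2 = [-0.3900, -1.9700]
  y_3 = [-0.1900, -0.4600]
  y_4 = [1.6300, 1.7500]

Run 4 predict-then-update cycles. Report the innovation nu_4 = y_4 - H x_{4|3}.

step 1: x^-=[-0.6526, -2.3032]  P^-=[1.3935 0.4171; 0.4171 1.9896]  S=[1.5621 0.4620; 0.4620 2.5681]  K=[0.8926 0.0073; 0.0530 0.7668]  nu=[1.6556, 1.3897]  x^+=[0.8354, -1.1498]  P^+=[0.1428 0.0125; 0.0125 0.4376]
step 2: x^-=[0.7841, -1.2096]  P^-=[0.3879 0.1354; 0.1354 0.8904]  S=[0.5507 0.1592; 0.1592 1.4632]  K=[0.7014 0.0189; 0.0886 0.5999]  nu=[-1.1620, -0.7683]  x^+=[-0.0454, -1.7734]  P^+=[0.1123 0.0173; 0.0173 0.3427]
step 3: x^-=[-0.2446, -2.1189]  P^-=[0.3517 0.1230; 0.1230 0.7572]  S=[0.5142 0.1451; 0.1451 1.3297]  K=[0.6804 0.0209; 0.0959 0.5599]  nu=[0.0758, 1.6614]  x^+=[-0.1583, -1.1814]  P^+=[0.1089 0.0183; 0.0183 0.3200]
step 4: x^-=[-0.3025, -1.4360]  P^-=[0.3477 0.1206; 0.1206 0.7254]  S=[0.5101 0.1423; 0.1423 1.2978]  K=[0.6779 0.0212; 0.0974 0.5492]  nu=[1.9469, 3.1890]  x^+=[1.0851, 0.5049]  P^+=[0.1085 0.0185; 0.0185 0.3139]

innov = [1.9469, 3.1890]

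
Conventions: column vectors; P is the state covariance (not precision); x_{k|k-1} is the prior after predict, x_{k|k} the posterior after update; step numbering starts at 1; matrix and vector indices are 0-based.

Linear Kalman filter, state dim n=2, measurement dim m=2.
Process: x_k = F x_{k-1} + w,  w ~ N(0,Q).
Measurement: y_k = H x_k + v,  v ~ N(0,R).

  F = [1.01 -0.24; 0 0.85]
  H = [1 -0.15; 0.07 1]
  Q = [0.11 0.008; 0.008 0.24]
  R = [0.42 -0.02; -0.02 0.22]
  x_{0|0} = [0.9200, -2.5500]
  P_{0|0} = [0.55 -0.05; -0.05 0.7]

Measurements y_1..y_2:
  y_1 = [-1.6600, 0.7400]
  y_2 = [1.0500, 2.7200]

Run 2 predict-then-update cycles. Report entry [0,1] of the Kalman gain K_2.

K[0,1] = 0.0459

step 1: x^-=[1.5412, -2.1675]  P^-=[0.7356 -0.1777; -0.1777 0.7457]  S=[1.2257 -0.2562; -0.2562 0.9445]  K=[0.6297 0.0372; -0.0784 0.7552]  nu=[-3.5263, 2.7996]  x^+=[-0.5752, 0.2231]  P^+=[0.2603 -0.0226; -0.0226 0.1693]
step 2: x^-=[-0.6345, 0.1896]  P^-=[0.3963 -0.0460; -0.0460 0.3623]  S=[0.8382 -0.0921; -0.0921 0.5778]  K=[0.4860 0.0459; -0.0523 0.6131]  nu=[1.7129, 2.5748]  x^+=[0.3163, 1.6787]  P^+=[0.2012 -0.0137; -0.0137 0.1369]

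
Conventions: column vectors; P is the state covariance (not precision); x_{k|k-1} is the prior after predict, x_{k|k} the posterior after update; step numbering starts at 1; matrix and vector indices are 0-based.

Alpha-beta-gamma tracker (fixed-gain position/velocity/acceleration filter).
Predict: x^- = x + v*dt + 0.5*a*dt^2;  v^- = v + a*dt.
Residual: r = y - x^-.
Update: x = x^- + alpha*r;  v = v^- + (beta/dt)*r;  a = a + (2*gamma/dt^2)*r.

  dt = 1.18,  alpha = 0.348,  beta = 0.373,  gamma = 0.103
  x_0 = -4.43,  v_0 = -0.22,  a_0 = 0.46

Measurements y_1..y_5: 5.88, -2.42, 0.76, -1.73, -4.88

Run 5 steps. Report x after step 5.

x_post = 0.2974

step 1: x_pred=-4.3693  r=10.2493  x^+=-0.8026  v^+=3.5626  a^+=1.9763
step 2: x_pred=4.7773  r=-7.1973  x^+=2.2726  v^+=3.6197  a^+=0.9115
step 3: x_pred=7.1784  r=-6.4184  x^+=4.9448  v^+=2.6664  a^+=-0.0380
step 4: x_pred=8.0647  r=-9.7947  x^+=4.6561  v^+=-0.4746  a^+=-1.4871
step 5: x_pred=3.0608  r=-7.9408  x^+=0.2974  v^+=-4.7395  a^+=-2.6619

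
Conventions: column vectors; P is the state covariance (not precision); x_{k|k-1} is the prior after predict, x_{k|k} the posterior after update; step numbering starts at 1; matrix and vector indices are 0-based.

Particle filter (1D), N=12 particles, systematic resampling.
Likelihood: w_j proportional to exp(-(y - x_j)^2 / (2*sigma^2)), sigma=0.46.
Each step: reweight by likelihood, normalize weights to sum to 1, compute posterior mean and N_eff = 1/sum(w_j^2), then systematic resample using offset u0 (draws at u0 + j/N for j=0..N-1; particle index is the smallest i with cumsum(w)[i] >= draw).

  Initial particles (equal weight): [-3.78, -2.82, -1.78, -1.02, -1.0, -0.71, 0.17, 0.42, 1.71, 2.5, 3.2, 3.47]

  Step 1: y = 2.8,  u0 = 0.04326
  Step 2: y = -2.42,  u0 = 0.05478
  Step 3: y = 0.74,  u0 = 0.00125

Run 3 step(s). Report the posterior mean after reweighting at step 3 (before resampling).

post_mean = 2.5000

step 1: w=[0.0000, 0.0000, 0.0000, 0.0000, 0.0000, 0.0000, 0.0000, 0.0000, 0.0318, 0.4254, 0.3606, 0.1822]  mean=2.9040  Neff=2.8966  idx=[9, 9, 9, 9, 9, 10, 10, 10, 10, 10, 11, 11]
step 2: w=[0.2000, 0.2000, 0.2000, 0.2000, 0.2000, 0.0000, 0.0000, 0.0000, 0.0000, 0.0000, 0.0000, 0.0000]  mean=2.5000  Neff=5.0000  idx=[0, 0, 1, 1, 1, 2, 2, 3, 3, 4, 4, 4]
step 3: w=[0.0833, 0.0833, 0.0833, 0.0833, 0.0833, 0.0833, 0.0833, 0.0833, 0.0833, 0.0833, 0.0833, 0.0833]  mean=2.5000  Neff=12.0000  idx=[0, 1, 2, 3, 4, 5, 6, 7, 8, 9, 10, 11]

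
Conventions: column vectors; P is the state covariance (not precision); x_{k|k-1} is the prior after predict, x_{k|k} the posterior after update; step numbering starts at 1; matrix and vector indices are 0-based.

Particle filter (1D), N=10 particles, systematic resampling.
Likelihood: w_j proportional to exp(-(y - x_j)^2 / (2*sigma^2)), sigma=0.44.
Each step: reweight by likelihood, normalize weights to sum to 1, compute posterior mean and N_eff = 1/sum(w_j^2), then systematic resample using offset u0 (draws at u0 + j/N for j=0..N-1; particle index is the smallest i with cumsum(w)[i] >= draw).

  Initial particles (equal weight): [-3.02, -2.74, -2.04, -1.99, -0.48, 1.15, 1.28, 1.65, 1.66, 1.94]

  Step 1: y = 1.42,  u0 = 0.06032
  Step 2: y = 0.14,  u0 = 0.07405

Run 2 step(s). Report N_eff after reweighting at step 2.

step 1: w=[0.0000, 0.0000, 0.0000, 0.0000, 0.0000, 0.2065, 0.2370, 0.2175, 0.2149, 0.1240]  mean=1.4971  Neff=4.8145  idx=[5, 5, 6, 6, 7, 7, 7, 8, 8, 9]
step 2: w=[0.3162, 0.3162, 0.1536, 0.1536, 0.0122, 0.0122, 0.0122, 0.0113, 0.0113, 0.0010]  mean=1.2206  Neff=4.0335  idx=[0, 0, 0, 1, 1, 1, 2, 2, 3, 6]

N_eff = 4.0335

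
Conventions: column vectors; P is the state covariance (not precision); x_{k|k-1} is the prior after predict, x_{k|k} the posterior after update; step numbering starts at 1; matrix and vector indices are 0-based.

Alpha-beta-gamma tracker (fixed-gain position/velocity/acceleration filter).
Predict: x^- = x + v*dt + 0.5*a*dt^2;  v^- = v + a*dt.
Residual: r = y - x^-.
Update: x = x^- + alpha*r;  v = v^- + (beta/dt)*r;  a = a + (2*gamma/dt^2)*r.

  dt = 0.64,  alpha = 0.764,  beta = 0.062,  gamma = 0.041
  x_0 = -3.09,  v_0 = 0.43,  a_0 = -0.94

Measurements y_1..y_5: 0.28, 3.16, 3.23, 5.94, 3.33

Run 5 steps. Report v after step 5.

v_post = 1.6137

step 1: x_pred=-3.0073  r=3.2873  x^+=-0.4958  v^+=0.1469  a^+=-0.2819
step 2: x_pred=-0.4595  r=3.6195  x^+=2.3058  v^+=0.3171  a^+=0.4427
step 3: x_pred=2.5994  r=0.6306  x^+=3.0812  v^+=0.6615  a^+=0.5690
step 4: x_pred=3.6211  r=2.3189  x^+=5.3927  v^+=1.2503  a^+=1.0332
step 5: x_pred=6.4045  r=-3.0745  x^+=4.0556  v^+=1.6137  a^+=0.4177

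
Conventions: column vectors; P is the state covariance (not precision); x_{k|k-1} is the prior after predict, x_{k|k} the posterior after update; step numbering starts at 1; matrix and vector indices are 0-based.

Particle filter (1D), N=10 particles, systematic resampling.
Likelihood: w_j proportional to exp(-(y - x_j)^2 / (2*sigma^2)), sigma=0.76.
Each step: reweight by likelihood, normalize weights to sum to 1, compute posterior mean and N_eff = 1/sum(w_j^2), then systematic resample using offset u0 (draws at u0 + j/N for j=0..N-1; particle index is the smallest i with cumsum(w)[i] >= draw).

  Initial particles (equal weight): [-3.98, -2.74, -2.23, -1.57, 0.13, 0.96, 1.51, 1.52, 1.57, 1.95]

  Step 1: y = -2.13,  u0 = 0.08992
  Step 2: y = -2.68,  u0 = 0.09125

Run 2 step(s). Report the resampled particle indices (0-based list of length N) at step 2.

resampled_idx = [0, 1, 2, 2, 3, 4, 5, 6, 7, 9]

step 1: w=[0.0203, 0.2850, 0.3900, 0.2998, 0.0047, 0.0001, 0.0000, 0.0000, 0.0000, 0.0000]  mean=-2.2015  Neff=3.0897  idx=[1, 1, 1, 2, 2, 2, 2, 3, 3, 3]
step 2: w=[0.1351, 0.1351, 0.1351, 0.1137, 0.1137, 0.1137, 0.1137, 0.0466, 0.0466, 0.0466]  mean=-2.3443  Neff=8.8506  idx=[0, 1, 2, 2, 3, 4, 5, 6, 7, 9]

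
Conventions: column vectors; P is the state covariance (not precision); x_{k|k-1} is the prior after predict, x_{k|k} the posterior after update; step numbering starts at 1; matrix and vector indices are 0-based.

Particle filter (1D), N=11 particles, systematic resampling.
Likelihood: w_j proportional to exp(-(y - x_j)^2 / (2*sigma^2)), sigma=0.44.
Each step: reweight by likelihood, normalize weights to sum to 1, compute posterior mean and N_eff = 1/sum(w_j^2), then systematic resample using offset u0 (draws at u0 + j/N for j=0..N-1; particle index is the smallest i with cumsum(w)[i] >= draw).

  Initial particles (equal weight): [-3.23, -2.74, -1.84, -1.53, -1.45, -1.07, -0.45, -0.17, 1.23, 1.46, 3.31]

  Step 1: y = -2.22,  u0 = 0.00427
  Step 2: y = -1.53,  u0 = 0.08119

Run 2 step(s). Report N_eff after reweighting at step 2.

N_eff = 7.0524

step 1: w=[0.0399, 0.2764, 0.3827, 0.1625, 0.1202, 0.0183, 0.0002, 0.0000, 0.0000, 0.0000, 0.0000]  mean=-2.0326  Neff=3.7653  idx=[0, 1, 1, 1, 2, 2, 2, 2, 3, 3, 4]
step 2: w=[0.0001, 0.0037, 0.0037, 0.0037, 0.1264, 0.1264, 0.1264, 0.1264, 0.1620, 0.1620, 0.1593]  mean=-1.6875  Neff=7.0524  idx=[4, 5, 5, 6, 7, 8, 8, 9, 9, 10, 10]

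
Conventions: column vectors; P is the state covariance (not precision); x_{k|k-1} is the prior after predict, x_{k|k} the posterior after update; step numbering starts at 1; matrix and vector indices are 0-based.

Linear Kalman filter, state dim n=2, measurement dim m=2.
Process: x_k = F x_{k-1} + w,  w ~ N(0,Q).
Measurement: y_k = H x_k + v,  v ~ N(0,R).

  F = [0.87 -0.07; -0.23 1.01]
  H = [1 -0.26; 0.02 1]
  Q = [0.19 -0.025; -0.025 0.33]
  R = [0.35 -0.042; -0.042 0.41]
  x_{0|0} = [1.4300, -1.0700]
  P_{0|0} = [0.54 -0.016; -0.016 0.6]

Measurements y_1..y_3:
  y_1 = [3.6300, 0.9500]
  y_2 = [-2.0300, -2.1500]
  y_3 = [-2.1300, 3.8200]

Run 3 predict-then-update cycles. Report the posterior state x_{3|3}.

step 1: x^-=[1.3190, -1.4096]  P^-=[0.6036 -0.1898; -0.1898 0.9781]  S=[1.1184 -0.4730; -0.4730 1.3807]  K=[0.6191 0.0834; -0.1153 0.6661]  nu=[1.9445, 2.3332]  x^+=[2.7174, -0.0797]  P^+=[0.2142 0.0039; 0.0039 0.2779]
step 2: x^-=[2.3697, -0.7055]  P^-=[0.3530 -0.0840; -0.0840 0.6230]  S=[0.7888 -0.2805; -0.2805 1.0298]  K=[0.4968 0.0606; -0.1077 0.5740]  nu=[-4.5831, -1.4919]  x^+=[0.0026, -1.0680]  P^+=[0.1715 0.0005; 0.0005 0.2399]
step 3: x^-=[0.0771, -1.0793]  P^-=[0.3209 -0.0758; -0.0758 0.5835]  S=[0.7497 -0.2627; -0.2627 0.9906]  K=[0.4738 0.0556; -0.1076 0.5590]  nu=[-2.4877, 4.8978]  x^+=[-0.8292, 1.9261]  P^+=[0.1634 -0.0004; -0.0004 0.2337]

x_post = [-0.8292, 1.9261]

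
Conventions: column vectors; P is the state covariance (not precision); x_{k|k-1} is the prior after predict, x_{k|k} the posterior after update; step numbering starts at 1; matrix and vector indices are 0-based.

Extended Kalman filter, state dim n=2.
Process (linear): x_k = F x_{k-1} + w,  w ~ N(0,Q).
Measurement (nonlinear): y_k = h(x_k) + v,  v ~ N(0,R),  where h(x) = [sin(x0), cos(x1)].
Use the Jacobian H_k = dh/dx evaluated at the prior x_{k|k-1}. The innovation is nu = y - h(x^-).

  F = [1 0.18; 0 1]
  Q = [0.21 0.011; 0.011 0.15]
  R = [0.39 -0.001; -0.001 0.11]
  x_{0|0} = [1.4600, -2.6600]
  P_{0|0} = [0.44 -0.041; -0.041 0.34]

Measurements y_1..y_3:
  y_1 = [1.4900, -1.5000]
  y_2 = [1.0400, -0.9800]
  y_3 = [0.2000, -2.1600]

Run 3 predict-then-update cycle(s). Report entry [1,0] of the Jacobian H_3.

H_jac[1,0] = 0.0000

step 1: x^-=[0.9812, -2.6600]  P^-=[0.6463 0.0312; 0.0312 0.4900]  H_jac=[0.5560 0.0000; 0.0000 0.4632]  S=[0.5898 0.0070; 0.0070 0.2151]  K=[0.6087 0.0473; 0.0168 1.0545]  nu=[0.6588, -0.6137]  x^+=[1.3532, -3.2961]  P^+=[0.4269 0.0099; 0.0099 0.2504]
step 2: x^-=[0.7599, -3.2961]  P^-=[0.6485 0.0660; 0.0660 0.4004]  H_jac=[0.7249 0.0000; 0.0000 -0.1539]  S=[0.7308 -0.0084; -0.0084 0.1195]  K=[0.6428 -0.0400; 0.0596 -0.5115]  nu=[0.3511, 0.0081]  x^+=[0.9853, -3.2793]  P^+=[0.3459 0.0328; 0.0328 0.3660]
step 3: x^-=[0.3950, -3.2793]  P^-=[0.5796 0.1097; 0.1097 0.5160]  H_jac=[0.9230 0.0000; 0.0000 -0.1373]  S=[0.8837 -0.0149; -0.0149 0.1197]  K=[0.6045 -0.0505; 0.1048 -0.5786]  nu=[-0.1849, -1.1695]  x^+=[0.3424, -2.6220]  P^+=[0.2555 0.0449; 0.0449 0.4644]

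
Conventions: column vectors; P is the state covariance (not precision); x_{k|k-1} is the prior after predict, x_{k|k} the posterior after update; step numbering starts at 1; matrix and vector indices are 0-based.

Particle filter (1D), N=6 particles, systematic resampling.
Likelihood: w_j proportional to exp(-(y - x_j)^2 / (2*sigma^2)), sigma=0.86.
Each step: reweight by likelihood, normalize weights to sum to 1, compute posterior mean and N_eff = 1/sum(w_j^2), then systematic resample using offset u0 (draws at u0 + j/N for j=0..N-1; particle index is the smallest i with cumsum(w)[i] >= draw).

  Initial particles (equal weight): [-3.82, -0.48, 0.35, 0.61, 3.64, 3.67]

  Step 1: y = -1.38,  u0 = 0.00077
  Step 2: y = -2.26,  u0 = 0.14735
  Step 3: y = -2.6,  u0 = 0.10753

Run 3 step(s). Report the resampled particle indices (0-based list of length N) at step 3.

step 1: w=[0.0224, 0.7255, 0.1659, 0.0862, 0.0000, 0.0000]  mean=-0.3232  Neff=1.7801  idx=[0, 1, 1, 1, 1, 2]
step 2: w=[0.2869, 0.1746, 0.1746, 0.1746, 0.1746, 0.0149]  mean=-1.4258  Neff=4.8921  idx=[0, 1, 2, 3, 4, 4]
step 3: w=[0.6041, 0.0792, 0.0792, 0.0792, 0.0792, 0.0792]  mean=-2.4978  Neff=2.5232  idx=[0, 0, 0, 1, 3, 5]

resampled_idx = [0, 0, 0, 1, 3, 5]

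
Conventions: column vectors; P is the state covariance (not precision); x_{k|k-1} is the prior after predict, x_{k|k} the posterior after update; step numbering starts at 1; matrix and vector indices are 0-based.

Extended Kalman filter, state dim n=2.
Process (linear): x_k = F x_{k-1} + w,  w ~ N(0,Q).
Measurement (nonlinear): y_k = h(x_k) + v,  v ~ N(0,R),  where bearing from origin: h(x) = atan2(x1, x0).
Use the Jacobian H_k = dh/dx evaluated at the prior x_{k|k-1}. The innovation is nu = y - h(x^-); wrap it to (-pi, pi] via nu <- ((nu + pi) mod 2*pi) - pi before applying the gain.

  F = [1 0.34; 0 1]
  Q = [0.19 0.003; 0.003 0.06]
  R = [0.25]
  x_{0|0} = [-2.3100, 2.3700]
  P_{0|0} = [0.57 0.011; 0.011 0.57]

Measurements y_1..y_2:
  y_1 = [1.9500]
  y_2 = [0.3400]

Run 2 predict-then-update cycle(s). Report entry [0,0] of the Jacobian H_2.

step 1: x^-=[-1.5042, 2.3700]  P^-=[0.8334 0.2078; 0.2078 0.6300]  H_jac=[-0.3008 -0.1909]  S=[0.3722]  K=[-0.7800; -0.4910]  nu=[-0.1863]  x^+=[-1.3589, 2.4615]  P^+=[0.6069 0.0652; 0.0652 0.5403]
step 2: x^-=[-0.5220, 2.4615]  P^-=[0.9037 0.2519; 0.2519 0.6003]  H_jac=[-0.3888 -0.0824]  S=[0.4068]  K=[-0.9147; -0.3624]  nu=[-1.4397]  x^+=[0.7950, 2.9832]  P^+=[0.5634 0.1171; 0.1171 0.5468]

H_jac[0,0] = -0.3888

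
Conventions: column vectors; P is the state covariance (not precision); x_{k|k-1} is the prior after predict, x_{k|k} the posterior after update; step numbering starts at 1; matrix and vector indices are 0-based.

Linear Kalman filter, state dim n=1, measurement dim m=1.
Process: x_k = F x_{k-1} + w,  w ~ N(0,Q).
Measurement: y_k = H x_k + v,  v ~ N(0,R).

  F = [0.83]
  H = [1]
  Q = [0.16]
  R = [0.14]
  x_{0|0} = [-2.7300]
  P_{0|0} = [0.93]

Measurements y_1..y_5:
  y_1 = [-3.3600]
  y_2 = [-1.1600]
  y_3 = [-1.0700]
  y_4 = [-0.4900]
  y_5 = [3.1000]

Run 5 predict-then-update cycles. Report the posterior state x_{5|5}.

x_post = [1.6675]

step 1: x^-=[-2.2659]  P^-=[0.8007]  S=[0.9407]  K=[0.8512]  nu=[-1.0941]  x^+=[-3.1972]  P^+=[0.1192]
step 2: x^-=[-2.6536]  P^-=[0.2421]  S=[0.3821]  K=[0.6336]  nu=[1.4936]  x^+=[-1.7073]  P^+=[0.0887]
step 3: x^-=[-1.4170]  P^-=[0.2211]  S=[0.3611]  K=[0.6123]  nu=[0.3470]  x^+=[-1.2045]  P^+=[0.0857]
step 4: x^-=[-0.9998]  P^-=[0.2191]  S=[0.3591]  K=[0.6101]  nu=[0.5098]  x^+=[-0.6888]  P^+=[0.0854]
step 5: x^-=[-0.5717]  P^-=[0.2188]  S=[0.3588]  K=[0.6099]  nu=[3.6717]  x^+=[1.6675]  P^+=[0.0854]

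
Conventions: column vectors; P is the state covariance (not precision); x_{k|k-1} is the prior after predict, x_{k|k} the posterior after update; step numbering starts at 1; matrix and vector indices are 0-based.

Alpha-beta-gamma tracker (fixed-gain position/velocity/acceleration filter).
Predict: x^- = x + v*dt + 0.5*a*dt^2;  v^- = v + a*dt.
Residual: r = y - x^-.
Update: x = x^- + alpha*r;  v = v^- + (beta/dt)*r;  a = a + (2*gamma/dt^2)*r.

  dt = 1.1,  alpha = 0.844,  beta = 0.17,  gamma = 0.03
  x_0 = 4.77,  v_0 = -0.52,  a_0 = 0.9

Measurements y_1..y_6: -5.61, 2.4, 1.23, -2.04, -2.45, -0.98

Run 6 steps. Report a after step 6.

step 1: x_pred=4.7425  r=-10.3525  x^+=-3.9950  v^+=-1.1299  a^+=0.3867
step 2: x_pred=-5.0040  r=7.4040  x^+=1.2450  v^+=0.4396  a^+=0.7538
step 3: x_pred=2.1846  r=-0.9546  x^+=1.3789  v^+=1.1213  a^+=0.7065
step 4: x_pred=3.0397  r=-5.0797  x^+=-1.2476  v^+=1.1133  a^+=0.4546
step 5: x_pred=0.2521  r=-2.7021  x^+=-2.0285  v^+=1.1958  a^+=0.3206
step 6: x_pred=-0.5192  r=-0.4608  x^+=-0.9081  v^+=1.4772  a^+=0.2977

a_post = 0.2977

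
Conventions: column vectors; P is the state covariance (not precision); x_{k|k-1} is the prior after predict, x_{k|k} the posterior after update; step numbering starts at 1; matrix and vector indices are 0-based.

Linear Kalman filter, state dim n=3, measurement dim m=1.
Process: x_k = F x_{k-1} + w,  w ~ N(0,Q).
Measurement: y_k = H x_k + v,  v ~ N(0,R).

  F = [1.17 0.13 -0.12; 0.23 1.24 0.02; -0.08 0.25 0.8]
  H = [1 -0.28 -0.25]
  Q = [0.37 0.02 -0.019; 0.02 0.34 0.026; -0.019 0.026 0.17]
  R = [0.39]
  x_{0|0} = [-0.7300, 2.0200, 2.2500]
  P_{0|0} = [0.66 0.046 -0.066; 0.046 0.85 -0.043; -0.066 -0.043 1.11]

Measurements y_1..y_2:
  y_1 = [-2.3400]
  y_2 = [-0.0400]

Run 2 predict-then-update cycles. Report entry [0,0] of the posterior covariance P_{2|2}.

step 1: x^-=[-0.8615, 2.3819, 2.3634]  P^-=[1.3377 0.4066 -0.2123; 0.4066 1.7058 0.2383; -0.2123 0.2383 0.9272]  S=[1.8312]  K=[0.6973; -0.0713; -0.2790]  nu=[-0.2207]  x^+=[-1.0154, 2.3976, 2.4250]  P^+=[0.4473 0.4977 0.1439; 0.4977 1.6965 0.2019; 0.1439 0.2019 0.7847]
step 2: x^-=[-1.1673, 2.7880, 2.6206]  P^-=[1.1269 1.1188 0.2103; 1.1188 3.2677 0.7630; 0.2103 0.7630 0.8235]  S=[1.1997]  K=[0.6344; 0.0109; -0.1743]  nu=[2.5631]  x^+=[0.4587, 2.8159, 2.1737]  P^+=[0.6441 1.1105 0.3430; 1.1105 3.2676 0.7653; 0.3430 0.7653 0.7870]

P_post[0,0] = 0.6441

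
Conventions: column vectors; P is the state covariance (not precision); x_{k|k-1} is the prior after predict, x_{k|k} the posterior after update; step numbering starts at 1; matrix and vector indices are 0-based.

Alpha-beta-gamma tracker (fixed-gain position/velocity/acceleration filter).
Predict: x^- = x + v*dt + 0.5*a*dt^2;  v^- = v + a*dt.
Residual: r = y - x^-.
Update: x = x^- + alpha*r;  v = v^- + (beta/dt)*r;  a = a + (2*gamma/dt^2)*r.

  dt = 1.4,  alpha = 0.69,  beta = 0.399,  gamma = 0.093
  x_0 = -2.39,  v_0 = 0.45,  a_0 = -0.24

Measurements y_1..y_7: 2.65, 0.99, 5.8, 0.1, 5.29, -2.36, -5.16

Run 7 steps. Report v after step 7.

step 1: x_pred=-1.9952  r=4.6452  x^+=1.2100  v^+=1.4379  a^+=0.2008
step 2: x_pred=3.4198  r=-2.4298  x^+=1.7432  v^+=1.0265  a^+=-0.0298
step 3: x_pred=3.1512  r=2.6488  x^+=4.9789  v^+=1.7398  a^+=0.2216
step 4: x_pred=7.6317  r=-7.5317  x^+=2.4348  v^+=-0.0965  a^+=-0.4931
step 5: x_pred=1.8164  r=3.4736  x^+=4.2132  v^+=0.2030  a^+=-0.1635
step 6: x_pred=4.3372  r=-6.6972  x^+=-0.2839  v^+=-1.9346  a^+=-0.7991
step 7: x_pred=-3.7754  r=-1.3846  x^+=-4.7308  v^+=-3.4479  a^+=-0.9305

v_post = -3.4479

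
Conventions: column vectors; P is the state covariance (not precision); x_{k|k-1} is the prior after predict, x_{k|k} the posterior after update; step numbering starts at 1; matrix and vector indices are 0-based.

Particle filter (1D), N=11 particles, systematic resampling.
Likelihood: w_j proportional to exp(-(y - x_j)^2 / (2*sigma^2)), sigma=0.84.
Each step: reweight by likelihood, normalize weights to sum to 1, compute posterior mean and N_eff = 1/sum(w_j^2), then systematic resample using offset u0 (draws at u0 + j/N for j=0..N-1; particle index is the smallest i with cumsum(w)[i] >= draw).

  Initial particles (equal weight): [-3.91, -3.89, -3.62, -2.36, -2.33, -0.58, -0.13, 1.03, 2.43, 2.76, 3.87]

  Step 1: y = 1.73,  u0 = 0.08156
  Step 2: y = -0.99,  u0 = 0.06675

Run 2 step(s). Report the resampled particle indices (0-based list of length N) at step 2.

step 1: w=[0.0000, 0.0000, 0.0000, 0.0000, 0.0000, 0.0112, 0.0424, 0.3476, 0.3476, 0.2320, 0.0192]  mean=1.9052  Neff=3.3581  idx=[7, 7, 7, 7, 8, 8, 8, 8, 9, 9, 10]
step 2: w=[0.2488, 0.2488, 0.2488, 0.2488, 0.0011, 0.0011, 0.0011, 0.0011, 0.0002, 0.0002, 0.0000]  mean=1.0370  Neff=4.0397  idx=[0, 0, 0, 1, 1, 2, 2, 2, 3, 3, 3]

resampled_idx = [0, 0, 0, 1, 1, 2, 2, 2, 3, 3, 3]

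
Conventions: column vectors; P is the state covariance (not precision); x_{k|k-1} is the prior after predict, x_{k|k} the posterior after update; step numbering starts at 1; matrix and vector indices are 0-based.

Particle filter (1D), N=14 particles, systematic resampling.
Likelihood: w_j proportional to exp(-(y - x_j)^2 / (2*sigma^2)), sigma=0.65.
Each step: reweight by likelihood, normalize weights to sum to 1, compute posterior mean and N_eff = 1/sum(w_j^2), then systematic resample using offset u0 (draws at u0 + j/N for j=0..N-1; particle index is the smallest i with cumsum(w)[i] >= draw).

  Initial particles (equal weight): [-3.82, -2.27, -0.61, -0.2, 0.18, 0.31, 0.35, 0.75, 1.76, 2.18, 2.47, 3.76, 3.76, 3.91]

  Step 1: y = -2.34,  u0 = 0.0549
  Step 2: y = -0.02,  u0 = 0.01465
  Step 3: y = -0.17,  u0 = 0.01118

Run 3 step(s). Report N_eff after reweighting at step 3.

N_eff = 13.0136

step 1: w=[0.0678, 0.9010, 0.0262, 0.0040, 0.0005, 0.0002, 0.0002, 0.0000, 0.0000, 0.0000, 0.0000, 0.0000, 0.0000, 0.0000]  mean=-2.3210  Neff=1.2238  idx=[0, 1, 1, 1, 1, 1, 1, 1, 1, 1, 1, 1, 1, 2]
step 2: w=[0.0000, 0.0036, 0.0036, 0.0036, 0.0036, 0.0036, 0.0036, 0.0036, 0.0036, 0.0036, 0.0036, 0.0036, 0.0036, 0.9567]  mean=-0.6820  Neff=1.0925  idx=[5, 13, 13, 13, 13, 13, 13, 13, 13, 13, 13, 13, 13, 13]
step 3: w=[0.0005, 0.0769, 0.0769, 0.0769, 0.0769, 0.0769, 0.0769, 0.0769, 0.0769, 0.0769, 0.0769, 0.0769, 0.0769, 0.0769]  mean=-0.6109  Neff=13.0136  idx=[1, 2, 2, 3, 4, 5, 6, 7, 8, 9, 10, 11, 12, 13]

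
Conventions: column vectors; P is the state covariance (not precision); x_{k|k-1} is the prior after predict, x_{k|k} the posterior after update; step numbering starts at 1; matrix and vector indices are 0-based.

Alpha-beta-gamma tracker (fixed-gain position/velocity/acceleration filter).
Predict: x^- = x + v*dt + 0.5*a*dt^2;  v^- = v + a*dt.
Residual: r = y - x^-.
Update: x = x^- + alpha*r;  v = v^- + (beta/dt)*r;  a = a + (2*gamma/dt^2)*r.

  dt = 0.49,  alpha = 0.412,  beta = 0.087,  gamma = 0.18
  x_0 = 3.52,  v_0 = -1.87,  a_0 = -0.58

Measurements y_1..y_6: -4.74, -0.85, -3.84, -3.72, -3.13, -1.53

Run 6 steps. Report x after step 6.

x_post = -5.2797

step 1: x_pred=2.5341  r=-7.2741  x^+=-0.4628  v^+=-3.4457  a^+=-11.4866
step 2: x_pred=-3.5302  r=2.6802  x^+=-2.4260  v^+=-8.5983  a^+=-7.4679
step 3: x_pred=-7.5356  r=3.6956  x^+=-6.0130  v^+=-11.6014  a^+=-1.9268
step 4: x_pred=-11.9290  r=8.2090  x^+=-8.5469  v^+=-11.0880  a^+=10.3816
step 5: x_pred=-12.7337  r=9.6037  x^+=-8.7770  v^+=-4.2958  a^+=24.7812
step 6: x_pred=-7.9070  r=6.3770  x^+=-5.2797  v^+=8.9792  a^+=34.3426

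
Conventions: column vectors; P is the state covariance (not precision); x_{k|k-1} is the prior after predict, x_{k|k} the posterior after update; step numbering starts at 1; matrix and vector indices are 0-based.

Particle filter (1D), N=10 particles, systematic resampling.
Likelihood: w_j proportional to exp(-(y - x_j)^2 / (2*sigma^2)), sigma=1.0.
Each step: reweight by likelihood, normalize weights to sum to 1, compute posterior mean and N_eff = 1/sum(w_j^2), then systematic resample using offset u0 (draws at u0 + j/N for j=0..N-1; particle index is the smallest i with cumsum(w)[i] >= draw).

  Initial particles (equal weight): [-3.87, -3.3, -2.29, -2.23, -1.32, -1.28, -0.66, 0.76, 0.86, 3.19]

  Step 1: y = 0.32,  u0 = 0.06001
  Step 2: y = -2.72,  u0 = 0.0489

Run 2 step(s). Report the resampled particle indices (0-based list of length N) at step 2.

resampled_idx = [0, 0, 0, 0, 1, 1, 1, 2, 2, 3]

step 1: w=[0.0001, 0.0005, 0.0110, 0.0128, 0.0863, 0.0921, 0.2049, 0.3007, 0.2863, 0.0054]  mean=0.0693  Neff=4.3366  idx=[4, 5, 6, 6, 7, 7, 7, 8, 8, 8]
step 2: w=[0.3824, 0.3613, 0.1221, 0.1221, 0.0024, 0.0024, 0.0024, 0.0017, 0.0017, 0.0017]  mean=-1.1185  Neff=3.2620  idx=[0, 0, 0, 0, 1, 1, 1, 2, 2, 3]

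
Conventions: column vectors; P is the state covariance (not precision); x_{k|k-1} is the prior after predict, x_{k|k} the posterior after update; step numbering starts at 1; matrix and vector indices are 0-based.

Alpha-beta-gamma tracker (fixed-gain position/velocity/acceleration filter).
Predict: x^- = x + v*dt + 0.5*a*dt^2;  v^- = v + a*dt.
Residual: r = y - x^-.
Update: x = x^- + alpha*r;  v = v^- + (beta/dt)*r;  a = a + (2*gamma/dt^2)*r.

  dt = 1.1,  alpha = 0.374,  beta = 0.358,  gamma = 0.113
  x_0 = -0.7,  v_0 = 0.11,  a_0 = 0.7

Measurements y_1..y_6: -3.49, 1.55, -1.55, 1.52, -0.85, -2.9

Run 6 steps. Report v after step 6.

step 1: x_pred=-0.1555  r=-3.3345  x^+=-1.4026  v^+=-0.2052  a^+=0.0772
step 2: x_pred=-1.5817  r=3.1317  x^+=-0.4104  v^+=0.8989  a^+=0.6621
step 3: x_pred=0.9789  r=-2.5289  x^+=0.0331  v^+=0.8042  a^+=0.1898
step 4: x_pred=1.0325  r=0.4875  x^+=1.2148  v^+=1.1716  a^+=0.2808
step 5: x_pred=2.6734  r=-3.5234  x^+=1.3557  v^+=0.3337  a^+=-0.3773
step 6: x_pred=1.4945  r=-4.3945  x^+=-0.1490  v^+=-1.5115  a^+=-1.1981

v_post = -1.5115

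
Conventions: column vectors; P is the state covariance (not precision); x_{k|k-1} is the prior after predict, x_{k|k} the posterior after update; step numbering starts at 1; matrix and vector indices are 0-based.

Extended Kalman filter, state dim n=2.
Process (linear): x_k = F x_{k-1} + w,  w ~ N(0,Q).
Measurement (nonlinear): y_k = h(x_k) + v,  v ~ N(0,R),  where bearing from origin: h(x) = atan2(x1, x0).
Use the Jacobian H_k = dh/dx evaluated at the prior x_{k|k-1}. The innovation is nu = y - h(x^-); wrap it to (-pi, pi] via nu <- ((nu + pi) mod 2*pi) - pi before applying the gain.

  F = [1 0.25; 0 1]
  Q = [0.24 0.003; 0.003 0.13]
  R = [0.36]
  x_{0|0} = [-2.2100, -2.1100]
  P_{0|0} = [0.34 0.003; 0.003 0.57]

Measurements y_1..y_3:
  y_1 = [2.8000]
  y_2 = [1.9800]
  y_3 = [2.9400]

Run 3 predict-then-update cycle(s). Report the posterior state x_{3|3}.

step 1: x^-=[-2.7375, -2.1100]  P^-=[0.6171 0.1485; 0.1485 0.7000]  H_jac=[0.1766 -0.2292]  S=[0.4040]  K=[0.1856; -0.3321]  nu=[-0.9983]  x^+=[-2.9228, -1.7784]  P^+=[0.6032 0.1734; 0.1734 0.6554]
step 2: x^-=[-3.3674, -1.7784]  P^-=[0.9709 0.3403; 0.3403 0.7854]  H_jac=[0.1226 -0.2322]  S=[0.3976]  K=[0.1007; -0.3538]  nu=[-1.6475]  x^+=[-3.5333, -1.1956]  P^+=[0.9668 0.3544; 0.3544 0.7357]
step 3: x^-=[-3.8322, -1.1956]  P^-=[1.4300 0.5413; 0.5413 0.8657]  H_jac=[0.0742 -0.2378]  S=[0.3977]  K=[-0.0569; -0.4166]  nu=[-0.5040]  x^+=[-3.8036, -0.9856]  P^+=[1.4287 0.5319; 0.5319 0.7966]

x_post = [-3.8036, -0.9856]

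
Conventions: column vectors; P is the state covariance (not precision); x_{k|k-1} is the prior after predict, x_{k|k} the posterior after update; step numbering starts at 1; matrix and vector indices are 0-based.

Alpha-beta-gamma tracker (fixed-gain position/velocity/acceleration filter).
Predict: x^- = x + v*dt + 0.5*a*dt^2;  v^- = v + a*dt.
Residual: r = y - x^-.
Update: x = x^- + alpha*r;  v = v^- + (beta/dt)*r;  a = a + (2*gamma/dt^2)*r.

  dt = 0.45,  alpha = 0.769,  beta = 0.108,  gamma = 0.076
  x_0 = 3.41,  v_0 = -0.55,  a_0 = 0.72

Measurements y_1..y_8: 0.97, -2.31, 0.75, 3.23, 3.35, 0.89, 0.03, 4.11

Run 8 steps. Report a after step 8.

a_post = 2.9664

step 1: x_pred=3.2354  r=-2.2654  x^+=1.4933  v^+=-0.7697  a^+=-0.9804
step 2: x_pred=1.0477  r=-3.3577  x^+=-1.5344  v^+=-2.0167  a^+=-3.5008
step 3: x_pred=-2.7964  r=3.5464  x^+=-0.0692  v^+=-2.7410  a^+=-0.8388
step 4: x_pred=-1.3876  r=4.6176  x^+=2.1633  v^+=-2.0102  a^+=2.6272
step 5: x_pred=1.5248  r=1.8252  x^+=2.9284  v^+=-0.3899  a^+=3.9973
step 6: x_pred=3.1576  r=-2.2676  x^+=1.4138  v^+=0.8646  a^+=2.2952
step 7: x_pred=2.0353  r=-2.0053  x^+=0.4932  v^+=1.4162  a^+=0.7899
step 8: x_pred=1.2105  r=2.8995  x^+=3.4402  v^+=2.4675  a^+=2.9664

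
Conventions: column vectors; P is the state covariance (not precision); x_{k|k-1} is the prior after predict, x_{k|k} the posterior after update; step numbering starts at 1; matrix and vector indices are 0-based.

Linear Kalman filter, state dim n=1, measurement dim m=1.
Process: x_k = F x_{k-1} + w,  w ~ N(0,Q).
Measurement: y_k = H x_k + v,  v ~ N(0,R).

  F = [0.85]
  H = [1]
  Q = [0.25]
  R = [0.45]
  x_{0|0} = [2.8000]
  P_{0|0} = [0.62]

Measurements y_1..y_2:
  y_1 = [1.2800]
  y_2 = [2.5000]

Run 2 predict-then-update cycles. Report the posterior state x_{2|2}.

x_post = [1.9759]

step 1: x^-=[2.3800]  P^-=[0.6980]  S=[1.1480]  K=[0.6080]  nu=[-1.1000]  x^+=[1.7112]  P^+=[0.2736]
step 2: x^-=[1.4545]  P^-=[0.4477]  S=[0.8977]  K=[0.4987]  nu=[1.0455]  x^+=[1.9759]  P^+=[0.2244]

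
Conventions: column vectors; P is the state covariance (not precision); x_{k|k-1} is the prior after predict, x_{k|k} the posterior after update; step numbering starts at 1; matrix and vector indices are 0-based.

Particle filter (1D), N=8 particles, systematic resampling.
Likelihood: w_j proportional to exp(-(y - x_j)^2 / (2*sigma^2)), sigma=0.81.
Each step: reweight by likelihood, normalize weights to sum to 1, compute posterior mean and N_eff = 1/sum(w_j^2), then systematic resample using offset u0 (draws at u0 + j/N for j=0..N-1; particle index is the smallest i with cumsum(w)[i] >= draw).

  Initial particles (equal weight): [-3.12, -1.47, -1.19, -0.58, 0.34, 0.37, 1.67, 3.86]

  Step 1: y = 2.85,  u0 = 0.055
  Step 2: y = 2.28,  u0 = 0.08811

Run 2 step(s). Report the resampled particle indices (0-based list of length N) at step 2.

resampled_idx = [0, 1, 1, 2, 2, 3, 4, 7]

step 1: w=[0.0000, 0.0000, 0.0000, 0.0002, 0.0100, 0.0112, 0.4204, 0.5583]  mean=2.8645  Neff=2.0466  idx=[6, 6, 6, 6, 7, 7, 7, 7]
step 2: w=[0.2087, 0.2087, 0.2087, 0.2087, 0.0413, 0.0413, 0.0413, 0.0413]  mean=2.0321  Neff=5.5251  idx=[0, 1, 1, 2, 2, 3, 4, 7]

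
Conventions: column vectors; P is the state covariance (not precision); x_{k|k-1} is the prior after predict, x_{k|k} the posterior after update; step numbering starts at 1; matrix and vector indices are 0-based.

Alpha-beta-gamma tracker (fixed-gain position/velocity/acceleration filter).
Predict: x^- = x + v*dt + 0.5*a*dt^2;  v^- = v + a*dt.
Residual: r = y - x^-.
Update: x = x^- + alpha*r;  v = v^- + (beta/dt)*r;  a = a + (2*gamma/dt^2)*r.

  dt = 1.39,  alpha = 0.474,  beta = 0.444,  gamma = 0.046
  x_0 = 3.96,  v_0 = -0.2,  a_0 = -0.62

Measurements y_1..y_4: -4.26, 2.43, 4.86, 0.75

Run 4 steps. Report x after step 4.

x_post = 0.3646

step 1: x_pred=3.0830  r=-7.3430  x^+=-0.3976  v^+=-3.4073  a^+=-0.9697
step 2: x_pred=-6.0705  r=8.5005  x^+=-2.0413  v^+=-2.0399  a^+=-0.5649
step 3: x_pred=-5.4224  r=10.2824  x^+=-0.5486  v^+=0.4594  a^+=-0.0753
step 4: x_pred=0.0173  r=0.7327  x^+=0.3646  v^+=0.5888  a^+=-0.0404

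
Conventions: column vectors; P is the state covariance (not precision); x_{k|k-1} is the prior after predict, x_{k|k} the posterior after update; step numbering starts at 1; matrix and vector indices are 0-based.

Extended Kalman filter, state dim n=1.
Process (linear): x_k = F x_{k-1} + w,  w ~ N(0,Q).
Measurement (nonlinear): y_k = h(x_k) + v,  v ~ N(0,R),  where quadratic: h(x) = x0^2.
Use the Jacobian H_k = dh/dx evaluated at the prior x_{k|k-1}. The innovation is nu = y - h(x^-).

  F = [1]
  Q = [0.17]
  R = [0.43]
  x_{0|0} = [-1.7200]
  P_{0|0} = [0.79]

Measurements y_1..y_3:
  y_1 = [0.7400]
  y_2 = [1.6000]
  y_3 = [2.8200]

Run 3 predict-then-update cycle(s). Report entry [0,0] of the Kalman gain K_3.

K[0,0] = -0.3121

step 1: x^-=[-1.7200]  P^-=[0.9600]  H_jac=[-3.4400]  S=[11.7903]  K=[-0.2801]  nu=[-2.2184]  x^+=[-1.0986]  P^+=[0.0350]
step 2: x^-=[-1.0986]  P^-=[0.2050]  H_jac=[-2.1973]  S=[1.4198]  K=[-0.3173]  nu=[0.3930]  x^+=[-1.2233]  P^+=[0.0621]
step 3: x^-=[-1.2233]  P^-=[0.2321]  H_jac=[-2.4466]  S=[1.8193]  K=[-0.3121]  nu=[1.3235]  x^+=[-1.6364]  P^+=[0.0549]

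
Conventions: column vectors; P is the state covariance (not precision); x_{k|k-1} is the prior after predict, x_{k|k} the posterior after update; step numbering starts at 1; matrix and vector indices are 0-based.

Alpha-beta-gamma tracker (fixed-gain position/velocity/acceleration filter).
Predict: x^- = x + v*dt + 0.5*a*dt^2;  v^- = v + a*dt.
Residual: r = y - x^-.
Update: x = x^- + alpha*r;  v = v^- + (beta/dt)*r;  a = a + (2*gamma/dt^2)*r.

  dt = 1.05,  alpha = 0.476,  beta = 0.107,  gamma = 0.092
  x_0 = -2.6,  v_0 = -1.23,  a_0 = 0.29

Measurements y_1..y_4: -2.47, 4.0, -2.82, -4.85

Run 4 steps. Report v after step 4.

step 1: x_pred=-3.7316  r=1.2616  x^+=-3.1311  v^+=-0.7969  a^+=0.5006
step 2: x_pred=-3.6919  r=7.6919  x^+=-0.0306  v^+=0.5125  a^+=1.7843
step 3: x_pred=1.4911  r=-4.3111  x^+=-0.5610  v^+=1.9467  a^+=1.0648
step 4: x_pred=2.0700  r=-6.9200  x^+=-1.2239  v^+=2.3595  a^+=-0.0901

v_post = 2.3595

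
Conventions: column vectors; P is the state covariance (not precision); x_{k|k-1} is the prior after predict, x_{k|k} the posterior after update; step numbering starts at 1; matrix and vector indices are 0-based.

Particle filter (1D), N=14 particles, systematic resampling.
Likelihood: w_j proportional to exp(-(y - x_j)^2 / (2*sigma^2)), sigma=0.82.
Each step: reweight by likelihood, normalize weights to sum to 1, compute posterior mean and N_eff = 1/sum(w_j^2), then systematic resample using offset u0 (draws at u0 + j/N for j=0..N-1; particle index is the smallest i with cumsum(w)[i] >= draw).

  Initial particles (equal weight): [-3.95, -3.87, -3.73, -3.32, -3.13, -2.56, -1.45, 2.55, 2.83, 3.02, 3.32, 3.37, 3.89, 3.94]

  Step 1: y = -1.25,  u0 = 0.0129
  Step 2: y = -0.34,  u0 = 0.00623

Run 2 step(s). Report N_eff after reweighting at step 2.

step 1: w=[0.0032, 0.0044, 0.0075, 0.0299, 0.0522, 0.2017, 0.7013, 0.0000, 0.0000, 0.0000, 0.0000, 0.0000, 0.0000, 0.0000]  mean=-1.8528  Neff=1.8652  idx=[2, 4, 5, 5, 5, 6, 6, 6, 6, 6, 6, 6, 6, 6]
step 2: w=[0.0001, 0.0008, 0.0070, 0.0070, 0.0070, 0.1087, 0.1087, 0.1087, 0.1087, 0.1087, 0.1087, 0.1087, 0.1087, 0.1087]  mean=-1.4747  Neff=9.3920  idx=[2, 5, 6, 6, 7, 8, 8, 9, 10, 10, 11, 12, 12, 13]

N_eff = 9.3920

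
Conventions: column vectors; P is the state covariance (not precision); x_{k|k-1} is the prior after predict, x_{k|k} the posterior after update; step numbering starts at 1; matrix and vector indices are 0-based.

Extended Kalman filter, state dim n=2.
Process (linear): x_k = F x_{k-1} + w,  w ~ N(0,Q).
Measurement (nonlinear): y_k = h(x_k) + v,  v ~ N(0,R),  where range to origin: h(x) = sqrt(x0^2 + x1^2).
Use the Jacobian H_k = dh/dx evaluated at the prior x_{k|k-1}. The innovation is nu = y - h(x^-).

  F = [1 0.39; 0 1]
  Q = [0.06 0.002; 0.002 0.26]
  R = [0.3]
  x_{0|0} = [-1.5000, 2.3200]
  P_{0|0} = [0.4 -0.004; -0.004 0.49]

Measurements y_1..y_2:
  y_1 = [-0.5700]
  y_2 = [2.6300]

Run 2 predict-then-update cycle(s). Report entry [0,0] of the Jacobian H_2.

step 1: x^-=[-0.5952, 2.3200]  P^-=[0.5314 0.1891; 0.1891 0.7500]  H_jac=[-0.2485 0.9686]  S=[0.9455]  K=[0.0541; 0.7187]  nu=[-2.9651]  x^+=[-0.7555, 0.1890]  P^+=[0.5286 0.1524; 0.1524 0.2617]
step 2: x^-=[-0.6818, 0.1890]  P^-=[0.7473 0.2564; 0.2564 0.5217]  H_jac=[-0.9636 0.2672]  S=[0.8991]  K=[-0.7247; -0.1198]  nu=[1.9225]  x^+=[-2.0750, -0.0413]  P^+=[0.2751 0.1784; 0.1784 0.5088]

H_jac[0,0] = -0.9636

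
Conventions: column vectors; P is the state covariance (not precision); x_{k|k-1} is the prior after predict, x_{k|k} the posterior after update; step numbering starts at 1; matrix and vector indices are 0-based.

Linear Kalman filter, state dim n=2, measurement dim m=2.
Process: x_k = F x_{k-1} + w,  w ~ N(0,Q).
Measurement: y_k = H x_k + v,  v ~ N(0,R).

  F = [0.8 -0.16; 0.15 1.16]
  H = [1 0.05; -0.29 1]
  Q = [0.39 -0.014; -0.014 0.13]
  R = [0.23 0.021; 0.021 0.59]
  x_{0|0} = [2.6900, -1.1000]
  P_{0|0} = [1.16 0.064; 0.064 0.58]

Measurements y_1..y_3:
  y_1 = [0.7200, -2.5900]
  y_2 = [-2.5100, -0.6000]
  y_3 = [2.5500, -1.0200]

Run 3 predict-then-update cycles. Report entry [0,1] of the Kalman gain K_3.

step 1: x^-=[2.3280, -0.8725]  P^-=[1.1309 0.0754; 0.0754 0.9588]  S=[1.3708 -0.1847; -0.1847 1.6002]  K=[0.8192 -0.0633; 0.1715 0.6053]  nu=[-1.5644, -1.0424]  x^+=[1.1124, -1.7718]  P^+=[0.1854 0.0336; 0.0336 0.3705]
step 2: x^-=[1.1734, -1.8885]  P^-=[0.5095 -0.0301; -0.0301 0.6444]  S=[0.7381 -0.1242; -0.1242 1.2947]  K=[0.6761 -0.0725; 0.0892 0.5130]  nu=[-3.5890, 1.6288]  x^+=[-1.3711, -1.3730]  P^+=[0.1532 0.0158; 0.0158 0.3091]
step 3: x^-=[-0.8772, -1.7983]  P^-=[0.4919 -0.0387; -0.0387 0.5549]  S=[0.7194 -0.1320; -0.1320 1.2088]  K=[0.6669 -0.0772; 0.0722 0.4763]  nu=[3.5171, 0.5240]  x^+=[1.4279, -1.2948]  P^+=[0.1511 0.0123; 0.0123 0.2861]

K[0,1] = -0.0772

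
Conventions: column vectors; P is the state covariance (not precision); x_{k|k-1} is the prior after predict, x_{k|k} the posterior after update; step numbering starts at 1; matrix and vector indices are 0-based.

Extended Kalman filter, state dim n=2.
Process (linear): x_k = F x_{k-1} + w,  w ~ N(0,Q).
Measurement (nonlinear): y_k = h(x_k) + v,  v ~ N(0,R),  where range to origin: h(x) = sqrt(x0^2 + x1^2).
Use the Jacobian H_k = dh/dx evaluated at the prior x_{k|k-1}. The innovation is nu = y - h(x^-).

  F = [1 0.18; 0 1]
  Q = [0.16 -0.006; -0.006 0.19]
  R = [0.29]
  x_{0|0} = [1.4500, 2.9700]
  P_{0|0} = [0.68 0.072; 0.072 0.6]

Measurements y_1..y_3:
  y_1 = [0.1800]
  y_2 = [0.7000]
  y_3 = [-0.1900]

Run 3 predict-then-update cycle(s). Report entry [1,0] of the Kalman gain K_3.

step 1: x^-=[1.9846, 2.9700]  P^-=[0.8854 0.1740; 0.1740 0.7900]  H_jac=[0.5556 0.8315]  S=[1.2702]  K=[0.5012; 0.5932]  nu=[-3.3920]  x^+=[0.2846, 0.9577]  P^+=[0.5663 -0.2036; -0.2036 0.3430]
step 2: x^-=[0.4570, 0.9577]  P^-=[0.6641 -0.1479; -0.1479 0.5330]  H_jac=[0.4307 0.9025]  S=[0.7323]  K=[0.2083; 0.5699]  nu=[-0.3612]  x^+=[0.3818, 0.7519]  P^+=[0.6324 -0.2348; -0.2348 0.2952]
step 3: x^-=[0.5171, 0.7519]  P^-=[0.7174 -0.1877; -0.1877 0.4852]  H_jac=[0.5667 0.8239]  S=[0.6745]  K=[0.3734; 0.4350]  nu=[-1.1026]  x^+=[0.1054, 0.2723]  P^+=[0.6233 -0.2973; -0.2973 0.3576]

K[1,0] = 0.4350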